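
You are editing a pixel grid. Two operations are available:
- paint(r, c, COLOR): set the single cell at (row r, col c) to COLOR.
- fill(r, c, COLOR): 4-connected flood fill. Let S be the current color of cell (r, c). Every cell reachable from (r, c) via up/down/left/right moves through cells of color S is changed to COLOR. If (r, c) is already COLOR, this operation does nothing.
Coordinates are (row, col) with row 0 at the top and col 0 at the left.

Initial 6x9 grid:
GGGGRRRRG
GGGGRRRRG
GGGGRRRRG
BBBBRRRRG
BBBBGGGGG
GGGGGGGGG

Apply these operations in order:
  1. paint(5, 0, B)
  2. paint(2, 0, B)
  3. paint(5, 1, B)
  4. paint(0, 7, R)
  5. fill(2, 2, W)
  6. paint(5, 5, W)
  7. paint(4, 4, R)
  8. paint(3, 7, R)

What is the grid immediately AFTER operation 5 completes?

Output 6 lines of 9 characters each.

After op 1 paint(5,0,B):
GGGGRRRRG
GGGGRRRRG
GGGGRRRRG
BBBBRRRRG
BBBBGGGGG
BGGGGGGGG
After op 2 paint(2,0,B):
GGGGRRRRG
GGGGRRRRG
BGGGRRRRG
BBBBRRRRG
BBBBGGGGG
BGGGGGGGG
After op 3 paint(5,1,B):
GGGGRRRRG
GGGGRRRRG
BGGGRRRRG
BBBBRRRRG
BBBBGGGGG
BBGGGGGGG
After op 4 paint(0,7,R):
GGGGRRRRG
GGGGRRRRG
BGGGRRRRG
BBBBRRRRG
BBBBGGGGG
BBGGGGGGG
After op 5 fill(2,2,W) [11 cells changed]:
WWWWRRRRG
WWWWRRRRG
BWWWRRRRG
BBBBRRRRG
BBBBGGGGG
BBGGGGGGG

Answer: WWWWRRRRG
WWWWRRRRG
BWWWRRRRG
BBBBRRRRG
BBBBGGGGG
BBGGGGGGG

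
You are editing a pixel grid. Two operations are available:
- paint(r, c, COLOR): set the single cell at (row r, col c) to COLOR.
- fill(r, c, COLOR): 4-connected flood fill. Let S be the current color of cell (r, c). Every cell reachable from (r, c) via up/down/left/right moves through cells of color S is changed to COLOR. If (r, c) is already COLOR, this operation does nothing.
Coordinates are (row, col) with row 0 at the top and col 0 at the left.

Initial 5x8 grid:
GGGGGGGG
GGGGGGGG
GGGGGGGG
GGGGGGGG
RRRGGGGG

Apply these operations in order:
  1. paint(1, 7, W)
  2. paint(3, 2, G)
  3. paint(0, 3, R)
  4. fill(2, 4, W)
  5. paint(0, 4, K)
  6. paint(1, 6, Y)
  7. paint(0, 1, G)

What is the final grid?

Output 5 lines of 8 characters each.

After op 1 paint(1,7,W):
GGGGGGGG
GGGGGGGW
GGGGGGGG
GGGGGGGG
RRRGGGGG
After op 2 paint(3,2,G):
GGGGGGGG
GGGGGGGW
GGGGGGGG
GGGGGGGG
RRRGGGGG
After op 3 paint(0,3,R):
GGGRGGGG
GGGGGGGW
GGGGGGGG
GGGGGGGG
RRRGGGGG
After op 4 fill(2,4,W) [35 cells changed]:
WWWRWWWW
WWWWWWWW
WWWWWWWW
WWWWWWWW
RRRWWWWW
After op 5 paint(0,4,K):
WWWRKWWW
WWWWWWWW
WWWWWWWW
WWWWWWWW
RRRWWWWW
After op 6 paint(1,6,Y):
WWWRKWWW
WWWWWWYW
WWWWWWWW
WWWWWWWW
RRRWWWWW
After op 7 paint(0,1,G):
WGWRKWWW
WWWWWWYW
WWWWWWWW
WWWWWWWW
RRRWWWWW

Answer: WGWRKWWW
WWWWWWYW
WWWWWWWW
WWWWWWWW
RRRWWWWW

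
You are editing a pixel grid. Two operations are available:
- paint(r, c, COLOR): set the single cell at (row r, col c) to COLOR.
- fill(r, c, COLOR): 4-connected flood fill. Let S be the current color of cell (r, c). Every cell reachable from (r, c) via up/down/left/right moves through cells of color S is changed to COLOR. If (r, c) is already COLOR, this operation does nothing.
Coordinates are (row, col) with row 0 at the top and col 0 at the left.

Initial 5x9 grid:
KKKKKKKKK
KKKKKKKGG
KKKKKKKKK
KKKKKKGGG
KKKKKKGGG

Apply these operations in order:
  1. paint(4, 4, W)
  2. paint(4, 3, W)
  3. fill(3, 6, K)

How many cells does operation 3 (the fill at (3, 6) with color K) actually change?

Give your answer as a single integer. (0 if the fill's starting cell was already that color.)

After op 1 paint(4,4,W):
KKKKKKKKK
KKKKKKKGG
KKKKKKKKK
KKKKKKGGG
KKKKWKGGG
After op 2 paint(4,3,W):
KKKKKKKKK
KKKKKKKGG
KKKKKKKKK
KKKKKKGGG
KKKWWKGGG
After op 3 fill(3,6,K) [6 cells changed]:
KKKKKKKKK
KKKKKKKGG
KKKKKKKKK
KKKKKKKKK
KKKWWKKKK

Answer: 6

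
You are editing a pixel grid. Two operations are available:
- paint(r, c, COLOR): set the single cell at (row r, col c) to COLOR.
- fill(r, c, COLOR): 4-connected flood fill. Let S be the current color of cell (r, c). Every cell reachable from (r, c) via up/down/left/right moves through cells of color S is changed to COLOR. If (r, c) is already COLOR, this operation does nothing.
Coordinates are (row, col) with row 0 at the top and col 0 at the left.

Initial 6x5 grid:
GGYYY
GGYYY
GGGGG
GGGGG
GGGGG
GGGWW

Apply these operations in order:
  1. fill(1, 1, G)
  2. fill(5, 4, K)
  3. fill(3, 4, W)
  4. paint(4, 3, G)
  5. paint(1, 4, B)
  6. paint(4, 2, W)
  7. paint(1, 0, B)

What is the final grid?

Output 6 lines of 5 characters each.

Answer: WWYYY
BWYYB
WWWWW
WWWWW
WWWGW
WWWKK

Derivation:
After op 1 fill(1,1,G) [0 cells changed]:
GGYYY
GGYYY
GGGGG
GGGGG
GGGGG
GGGWW
After op 2 fill(5,4,K) [2 cells changed]:
GGYYY
GGYYY
GGGGG
GGGGG
GGGGG
GGGKK
After op 3 fill(3,4,W) [22 cells changed]:
WWYYY
WWYYY
WWWWW
WWWWW
WWWWW
WWWKK
After op 4 paint(4,3,G):
WWYYY
WWYYY
WWWWW
WWWWW
WWWGW
WWWKK
After op 5 paint(1,4,B):
WWYYY
WWYYB
WWWWW
WWWWW
WWWGW
WWWKK
After op 6 paint(4,2,W):
WWYYY
WWYYB
WWWWW
WWWWW
WWWGW
WWWKK
After op 7 paint(1,0,B):
WWYYY
BWYYB
WWWWW
WWWWW
WWWGW
WWWKK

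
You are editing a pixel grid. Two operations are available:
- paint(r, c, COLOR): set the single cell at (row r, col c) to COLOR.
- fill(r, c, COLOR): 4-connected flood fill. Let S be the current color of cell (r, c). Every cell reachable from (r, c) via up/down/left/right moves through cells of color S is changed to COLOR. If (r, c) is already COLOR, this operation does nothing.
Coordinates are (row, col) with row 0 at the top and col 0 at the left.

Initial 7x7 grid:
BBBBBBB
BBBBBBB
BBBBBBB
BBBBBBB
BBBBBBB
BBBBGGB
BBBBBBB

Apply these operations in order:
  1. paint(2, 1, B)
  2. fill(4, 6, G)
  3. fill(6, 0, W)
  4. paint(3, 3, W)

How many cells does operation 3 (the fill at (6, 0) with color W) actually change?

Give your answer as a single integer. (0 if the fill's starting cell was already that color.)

Answer: 49

Derivation:
After op 1 paint(2,1,B):
BBBBBBB
BBBBBBB
BBBBBBB
BBBBBBB
BBBBBBB
BBBBGGB
BBBBBBB
After op 2 fill(4,6,G) [47 cells changed]:
GGGGGGG
GGGGGGG
GGGGGGG
GGGGGGG
GGGGGGG
GGGGGGG
GGGGGGG
After op 3 fill(6,0,W) [49 cells changed]:
WWWWWWW
WWWWWWW
WWWWWWW
WWWWWWW
WWWWWWW
WWWWWWW
WWWWWWW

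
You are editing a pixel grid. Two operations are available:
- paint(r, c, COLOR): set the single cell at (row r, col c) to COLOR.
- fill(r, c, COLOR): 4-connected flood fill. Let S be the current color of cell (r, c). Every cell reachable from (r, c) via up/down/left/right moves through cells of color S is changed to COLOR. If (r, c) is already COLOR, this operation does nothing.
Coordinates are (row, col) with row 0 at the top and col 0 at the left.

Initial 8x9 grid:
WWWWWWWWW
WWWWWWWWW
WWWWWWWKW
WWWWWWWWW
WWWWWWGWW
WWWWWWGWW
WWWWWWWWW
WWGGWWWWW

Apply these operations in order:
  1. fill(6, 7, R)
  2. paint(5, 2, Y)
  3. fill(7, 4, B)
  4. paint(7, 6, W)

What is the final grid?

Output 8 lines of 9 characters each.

After op 1 fill(6,7,R) [67 cells changed]:
RRRRRRRRR
RRRRRRRRR
RRRRRRRKR
RRRRRRRRR
RRRRRRGRR
RRRRRRGRR
RRRRRRRRR
RRGGRRRRR
After op 2 paint(5,2,Y):
RRRRRRRRR
RRRRRRRRR
RRRRRRRKR
RRRRRRRRR
RRRRRRGRR
RRYRRRGRR
RRRRRRRRR
RRGGRRRRR
After op 3 fill(7,4,B) [66 cells changed]:
BBBBBBBBB
BBBBBBBBB
BBBBBBBKB
BBBBBBBBB
BBBBBBGBB
BBYBBBGBB
BBBBBBBBB
BBGGBBBBB
After op 4 paint(7,6,W):
BBBBBBBBB
BBBBBBBBB
BBBBBBBKB
BBBBBBBBB
BBBBBBGBB
BBYBBBGBB
BBBBBBBBB
BBGGBBWBB

Answer: BBBBBBBBB
BBBBBBBBB
BBBBBBBKB
BBBBBBBBB
BBBBBBGBB
BBYBBBGBB
BBBBBBBBB
BBGGBBWBB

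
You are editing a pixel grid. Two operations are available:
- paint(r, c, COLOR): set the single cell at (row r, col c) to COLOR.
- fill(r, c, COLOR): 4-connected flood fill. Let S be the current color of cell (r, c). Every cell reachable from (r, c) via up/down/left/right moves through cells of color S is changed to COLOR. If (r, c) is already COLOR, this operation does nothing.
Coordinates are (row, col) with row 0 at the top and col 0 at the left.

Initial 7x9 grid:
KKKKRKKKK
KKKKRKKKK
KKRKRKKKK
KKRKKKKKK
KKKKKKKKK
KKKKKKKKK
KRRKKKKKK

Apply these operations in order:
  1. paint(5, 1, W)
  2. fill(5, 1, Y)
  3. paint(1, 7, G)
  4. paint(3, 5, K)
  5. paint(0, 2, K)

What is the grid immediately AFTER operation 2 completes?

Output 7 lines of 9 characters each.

After op 1 paint(5,1,W):
KKKKRKKKK
KKKKRKKKK
KKRKRKKKK
KKRKKKKKK
KKKKKKKKK
KWKKKKKKK
KRRKKKKKK
After op 2 fill(5,1,Y) [1 cells changed]:
KKKKRKKKK
KKKKRKKKK
KKRKRKKKK
KKRKKKKKK
KKKKKKKKK
KYKKKKKKK
KRRKKKKKK

Answer: KKKKRKKKK
KKKKRKKKK
KKRKRKKKK
KKRKKKKKK
KKKKKKKKK
KYKKKKKKK
KRRKKKKKK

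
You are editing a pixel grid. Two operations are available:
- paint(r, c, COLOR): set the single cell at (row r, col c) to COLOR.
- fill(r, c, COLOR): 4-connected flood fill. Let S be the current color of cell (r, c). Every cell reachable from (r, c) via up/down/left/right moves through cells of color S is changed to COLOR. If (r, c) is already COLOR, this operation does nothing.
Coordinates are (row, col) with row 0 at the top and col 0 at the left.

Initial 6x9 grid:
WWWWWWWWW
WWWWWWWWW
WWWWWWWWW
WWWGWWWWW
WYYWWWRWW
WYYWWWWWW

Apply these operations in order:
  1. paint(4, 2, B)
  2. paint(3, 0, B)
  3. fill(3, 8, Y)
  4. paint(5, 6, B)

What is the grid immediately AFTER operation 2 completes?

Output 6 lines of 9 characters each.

Answer: WWWWWWWWW
WWWWWWWWW
WWWWWWWWW
BWWGWWWWW
WYBWWWRWW
WYYWWWWWW

Derivation:
After op 1 paint(4,2,B):
WWWWWWWWW
WWWWWWWWW
WWWWWWWWW
WWWGWWWWW
WYBWWWRWW
WYYWWWWWW
After op 2 paint(3,0,B):
WWWWWWWWW
WWWWWWWWW
WWWWWWWWW
BWWGWWWWW
WYBWWWRWW
WYYWWWWWW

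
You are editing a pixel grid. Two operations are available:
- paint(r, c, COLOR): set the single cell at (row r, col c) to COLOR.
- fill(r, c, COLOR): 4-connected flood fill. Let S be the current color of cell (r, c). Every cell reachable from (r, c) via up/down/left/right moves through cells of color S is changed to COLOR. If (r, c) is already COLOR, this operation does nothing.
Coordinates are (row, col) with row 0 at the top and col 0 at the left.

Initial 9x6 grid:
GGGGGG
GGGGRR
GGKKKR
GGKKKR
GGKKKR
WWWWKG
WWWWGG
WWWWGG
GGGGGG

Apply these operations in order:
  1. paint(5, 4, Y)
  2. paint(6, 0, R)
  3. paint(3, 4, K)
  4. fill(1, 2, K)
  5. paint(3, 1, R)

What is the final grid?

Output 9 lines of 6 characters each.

Answer: KKKKKK
KKKKRR
KKKKKR
KRKKKR
KKKKKR
WWWWYG
RWWWGG
WWWWGG
GGGGGG

Derivation:
After op 1 paint(5,4,Y):
GGGGGG
GGGGRR
GGKKKR
GGKKKR
GGKKKR
WWWWYG
WWWWGG
WWWWGG
GGGGGG
After op 2 paint(6,0,R):
GGGGGG
GGGGRR
GGKKKR
GGKKKR
GGKKKR
WWWWYG
RWWWGG
WWWWGG
GGGGGG
After op 3 paint(3,4,K):
GGGGGG
GGGGRR
GGKKKR
GGKKKR
GGKKKR
WWWWYG
RWWWGG
WWWWGG
GGGGGG
After op 4 fill(1,2,K) [16 cells changed]:
KKKKKK
KKKKRR
KKKKKR
KKKKKR
KKKKKR
WWWWYG
RWWWGG
WWWWGG
GGGGGG
After op 5 paint(3,1,R):
KKKKKK
KKKKRR
KKKKKR
KRKKKR
KKKKKR
WWWWYG
RWWWGG
WWWWGG
GGGGGG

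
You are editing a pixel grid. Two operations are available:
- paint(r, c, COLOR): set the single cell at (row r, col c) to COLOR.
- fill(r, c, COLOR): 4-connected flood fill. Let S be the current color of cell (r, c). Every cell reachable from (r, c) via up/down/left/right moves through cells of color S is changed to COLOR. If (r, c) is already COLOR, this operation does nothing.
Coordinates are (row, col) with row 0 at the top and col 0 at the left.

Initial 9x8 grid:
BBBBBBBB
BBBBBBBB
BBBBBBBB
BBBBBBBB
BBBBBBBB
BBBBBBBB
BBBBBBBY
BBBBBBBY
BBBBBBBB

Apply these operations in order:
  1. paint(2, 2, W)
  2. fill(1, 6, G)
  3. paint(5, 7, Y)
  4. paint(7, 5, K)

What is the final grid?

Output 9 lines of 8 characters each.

After op 1 paint(2,2,W):
BBBBBBBB
BBBBBBBB
BBWBBBBB
BBBBBBBB
BBBBBBBB
BBBBBBBB
BBBBBBBY
BBBBBBBY
BBBBBBBB
After op 2 fill(1,6,G) [69 cells changed]:
GGGGGGGG
GGGGGGGG
GGWGGGGG
GGGGGGGG
GGGGGGGG
GGGGGGGG
GGGGGGGY
GGGGGGGY
GGGGGGGG
After op 3 paint(5,7,Y):
GGGGGGGG
GGGGGGGG
GGWGGGGG
GGGGGGGG
GGGGGGGG
GGGGGGGY
GGGGGGGY
GGGGGGGY
GGGGGGGG
After op 4 paint(7,5,K):
GGGGGGGG
GGGGGGGG
GGWGGGGG
GGGGGGGG
GGGGGGGG
GGGGGGGY
GGGGGGGY
GGGGGKGY
GGGGGGGG

Answer: GGGGGGGG
GGGGGGGG
GGWGGGGG
GGGGGGGG
GGGGGGGG
GGGGGGGY
GGGGGGGY
GGGGGKGY
GGGGGGGG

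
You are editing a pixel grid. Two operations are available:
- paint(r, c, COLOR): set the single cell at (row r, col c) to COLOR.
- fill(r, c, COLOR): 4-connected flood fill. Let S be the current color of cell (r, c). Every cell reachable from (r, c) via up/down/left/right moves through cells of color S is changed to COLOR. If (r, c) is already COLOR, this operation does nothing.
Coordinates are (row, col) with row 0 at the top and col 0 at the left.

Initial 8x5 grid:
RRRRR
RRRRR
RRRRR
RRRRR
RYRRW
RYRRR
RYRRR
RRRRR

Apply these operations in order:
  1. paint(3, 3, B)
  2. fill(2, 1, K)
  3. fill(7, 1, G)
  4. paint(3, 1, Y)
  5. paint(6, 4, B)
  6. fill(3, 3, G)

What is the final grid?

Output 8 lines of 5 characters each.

After op 1 paint(3,3,B):
RRRRR
RRRRR
RRRRR
RRRBR
RYRRW
RYRRR
RYRRR
RRRRR
After op 2 fill(2,1,K) [35 cells changed]:
KKKKK
KKKKK
KKKKK
KKKBK
KYKKW
KYKKK
KYKKK
KKKKK
After op 3 fill(7,1,G) [35 cells changed]:
GGGGG
GGGGG
GGGGG
GGGBG
GYGGW
GYGGG
GYGGG
GGGGG
After op 4 paint(3,1,Y):
GGGGG
GGGGG
GGGGG
GYGBG
GYGGW
GYGGG
GYGGG
GGGGG
After op 5 paint(6,4,B):
GGGGG
GGGGG
GGGGG
GYGBG
GYGGW
GYGGG
GYGGB
GGGGG
After op 6 fill(3,3,G) [1 cells changed]:
GGGGG
GGGGG
GGGGG
GYGGG
GYGGW
GYGGG
GYGGB
GGGGG

Answer: GGGGG
GGGGG
GGGGG
GYGGG
GYGGW
GYGGG
GYGGB
GGGGG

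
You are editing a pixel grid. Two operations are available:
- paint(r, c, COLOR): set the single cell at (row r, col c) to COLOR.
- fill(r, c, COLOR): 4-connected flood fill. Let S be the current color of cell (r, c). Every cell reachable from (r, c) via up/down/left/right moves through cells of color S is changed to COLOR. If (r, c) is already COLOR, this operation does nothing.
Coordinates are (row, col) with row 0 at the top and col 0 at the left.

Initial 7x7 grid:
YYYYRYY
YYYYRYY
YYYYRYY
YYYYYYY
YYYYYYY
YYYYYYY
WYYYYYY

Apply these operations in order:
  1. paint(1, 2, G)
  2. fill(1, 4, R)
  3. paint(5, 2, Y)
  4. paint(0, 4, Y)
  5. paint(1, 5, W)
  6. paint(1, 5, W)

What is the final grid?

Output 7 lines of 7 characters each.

Answer: YYYYYYY
YYGYRWY
YYYYRYY
YYYYYYY
YYYYYYY
YYYYYYY
WYYYYYY

Derivation:
After op 1 paint(1,2,G):
YYYYRYY
YYGYRYY
YYYYRYY
YYYYYYY
YYYYYYY
YYYYYYY
WYYYYYY
After op 2 fill(1,4,R) [0 cells changed]:
YYYYRYY
YYGYRYY
YYYYRYY
YYYYYYY
YYYYYYY
YYYYYYY
WYYYYYY
After op 3 paint(5,2,Y):
YYYYRYY
YYGYRYY
YYYYRYY
YYYYYYY
YYYYYYY
YYYYYYY
WYYYYYY
After op 4 paint(0,4,Y):
YYYYYYY
YYGYRYY
YYYYRYY
YYYYYYY
YYYYYYY
YYYYYYY
WYYYYYY
After op 5 paint(1,5,W):
YYYYYYY
YYGYRWY
YYYYRYY
YYYYYYY
YYYYYYY
YYYYYYY
WYYYYYY
After op 6 paint(1,5,W):
YYYYYYY
YYGYRWY
YYYYRYY
YYYYYYY
YYYYYYY
YYYYYYY
WYYYYYY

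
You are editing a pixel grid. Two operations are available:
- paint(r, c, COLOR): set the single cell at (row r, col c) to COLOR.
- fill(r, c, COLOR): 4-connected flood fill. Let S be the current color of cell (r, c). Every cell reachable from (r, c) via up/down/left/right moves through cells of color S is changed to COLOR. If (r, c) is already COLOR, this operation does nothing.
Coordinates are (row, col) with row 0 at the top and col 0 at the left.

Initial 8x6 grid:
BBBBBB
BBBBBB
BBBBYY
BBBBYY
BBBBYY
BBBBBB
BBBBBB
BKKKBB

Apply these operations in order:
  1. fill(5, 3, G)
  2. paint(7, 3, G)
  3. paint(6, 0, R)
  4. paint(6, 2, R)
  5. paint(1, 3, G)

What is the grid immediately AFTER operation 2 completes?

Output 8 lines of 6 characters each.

After op 1 fill(5,3,G) [39 cells changed]:
GGGGGG
GGGGGG
GGGGYY
GGGGYY
GGGGYY
GGGGGG
GGGGGG
GKKKGG
After op 2 paint(7,3,G):
GGGGGG
GGGGGG
GGGGYY
GGGGYY
GGGGYY
GGGGGG
GGGGGG
GKKGGG

Answer: GGGGGG
GGGGGG
GGGGYY
GGGGYY
GGGGYY
GGGGGG
GGGGGG
GKKGGG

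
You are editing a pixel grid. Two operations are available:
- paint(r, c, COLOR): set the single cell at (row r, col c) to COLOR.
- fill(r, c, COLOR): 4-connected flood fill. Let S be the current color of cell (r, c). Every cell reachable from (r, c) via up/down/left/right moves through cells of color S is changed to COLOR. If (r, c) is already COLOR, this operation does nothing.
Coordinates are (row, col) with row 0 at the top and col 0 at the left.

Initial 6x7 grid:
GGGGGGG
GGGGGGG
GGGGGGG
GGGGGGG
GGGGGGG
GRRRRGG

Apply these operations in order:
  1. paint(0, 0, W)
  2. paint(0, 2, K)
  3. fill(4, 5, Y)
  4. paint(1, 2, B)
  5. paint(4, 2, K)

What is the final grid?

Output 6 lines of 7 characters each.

After op 1 paint(0,0,W):
WGGGGGG
GGGGGGG
GGGGGGG
GGGGGGG
GGGGGGG
GRRRRGG
After op 2 paint(0,2,K):
WGKGGGG
GGGGGGG
GGGGGGG
GGGGGGG
GGGGGGG
GRRRRGG
After op 3 fill(4,5,Y) [36 cells changed]:
WYKYYYY
YYYYYYY
YYYYYYY
YYYYYYY
YYYYYYY
YRRRRYY
After op 4 paint(1,2,B):
WYKYYYY
YYBYYYY
YYYYYYY
YYYYYYY
YYYYYYY
YRRRRYY
After op 5 paint(4,2,K):
WYKYYYY
YYBYYYY
YYYYYYY
YYYYYYY
YYKYYYY
YRRRRYY

Answer: WYKYYYY
YYBYYYY
YYYYYYY
YYYYYYY
YYKYYYY
YRRRRYY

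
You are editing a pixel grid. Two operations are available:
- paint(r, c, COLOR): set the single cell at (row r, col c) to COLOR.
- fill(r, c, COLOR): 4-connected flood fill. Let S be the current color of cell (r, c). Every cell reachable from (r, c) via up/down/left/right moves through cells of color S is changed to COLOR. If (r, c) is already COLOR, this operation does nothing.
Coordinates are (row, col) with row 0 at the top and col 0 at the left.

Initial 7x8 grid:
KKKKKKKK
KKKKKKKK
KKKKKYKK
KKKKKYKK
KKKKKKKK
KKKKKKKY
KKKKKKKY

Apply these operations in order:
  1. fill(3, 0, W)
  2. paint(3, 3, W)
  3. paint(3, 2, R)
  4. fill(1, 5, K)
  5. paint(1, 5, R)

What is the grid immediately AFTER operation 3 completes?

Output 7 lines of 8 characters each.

After op 1 fill(3,0,W) [52 cells changed]:
WWWWWWWW
WWWWWWWW
WWWWWYWW
WWWWWYWW
WWWWWWWW
WWWWWWWY
WWWWWWWY
After op 2 paint(3,3,W):
WWWWWWWW
WWWWWWWW
WWWWWYWW
WWWWWYWW
WWWWWWWW
WWWWWWWY
WWWWWWWY
After op 3 paint(3,2,R):
WWWWWWWW
WWWWWWWW
WWWWWYWW
WWRWWYWW
WWWWWWWW
WWWWWWWY
WWWWWWWY

Answer: WWWWWWWW
WWWWWWWW
WWWWWYWW
WWRWWYWW
WWWWWWWW
WWWWWWWY
WWWWWWWY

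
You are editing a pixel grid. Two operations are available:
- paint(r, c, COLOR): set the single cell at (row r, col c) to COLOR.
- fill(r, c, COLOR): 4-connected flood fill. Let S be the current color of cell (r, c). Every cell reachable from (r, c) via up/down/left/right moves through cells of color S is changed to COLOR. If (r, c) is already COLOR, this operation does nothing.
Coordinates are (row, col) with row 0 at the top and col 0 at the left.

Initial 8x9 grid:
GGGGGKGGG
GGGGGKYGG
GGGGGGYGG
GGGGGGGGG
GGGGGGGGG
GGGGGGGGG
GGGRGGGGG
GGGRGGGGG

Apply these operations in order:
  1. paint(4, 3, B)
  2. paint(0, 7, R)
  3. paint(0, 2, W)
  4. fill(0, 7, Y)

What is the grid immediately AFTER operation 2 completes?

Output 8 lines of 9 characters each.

Answer: GGGGGKGRG
GGGGGKYGG
GGGGGGYGG
GGGGGGGGG
GGGBGGGGG
GGGGGGGGG
GGGRGGGGG
GGGRGGGGG

Derivation:
After op 1 paint(4,3,B):
GGGGGKGGG
GGGGGKYGG
GGGGGGYGG
GGGGGGGGG
GGGBGGGGG
GGGGGGGGG
GGGRGGGGG
GGGRGGGGG
After op 2 paint(0,7,R):
GGGGGKGRG
GGGGGKYGG
GGGGGGYGG
GGGGGGGGG
GGGBGGGGG
GGGGGGGGG
GGGRGGGGG
GGGRGGGGG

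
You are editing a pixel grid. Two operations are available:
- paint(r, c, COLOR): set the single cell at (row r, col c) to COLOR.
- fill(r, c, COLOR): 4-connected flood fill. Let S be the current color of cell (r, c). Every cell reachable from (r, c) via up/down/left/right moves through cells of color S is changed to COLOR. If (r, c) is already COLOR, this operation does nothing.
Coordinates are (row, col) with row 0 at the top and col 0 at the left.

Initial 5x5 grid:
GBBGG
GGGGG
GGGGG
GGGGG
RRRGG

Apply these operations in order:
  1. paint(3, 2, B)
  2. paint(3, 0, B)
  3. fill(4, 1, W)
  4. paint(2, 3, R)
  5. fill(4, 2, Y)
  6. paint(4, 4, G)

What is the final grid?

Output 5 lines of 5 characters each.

Answer: GBBGG
GGGGG
GGGRG
BGBGG
YYYGG

Derivation:
After op 1 paint(3,2,B):
GBBGG
GGGGG
GGGGG
GGBGG
RRRGG
After op 2 paint(3,0,B):
GBBGG
GGGGG
GGGGG
BGBGG
RRRGG
After op 3 fill(4,1,W) [3 cells changed]:
GBBGG
GGGGG
GGGGG
BGBGG
WWWGG
After op 4 paint(2,3,R):
GBBGG
GGGGG
GGGRG
BGBGG
WWWGG
After op 5 fill(4,2,Y) [3 cells changed]:
GBBGG
GGGGG
GGGRG
BGBGG
YYYGG
After op 6 paint(4,4,G):
GBBGG
GGGGG
GGGRG
BGBGG
YYYGG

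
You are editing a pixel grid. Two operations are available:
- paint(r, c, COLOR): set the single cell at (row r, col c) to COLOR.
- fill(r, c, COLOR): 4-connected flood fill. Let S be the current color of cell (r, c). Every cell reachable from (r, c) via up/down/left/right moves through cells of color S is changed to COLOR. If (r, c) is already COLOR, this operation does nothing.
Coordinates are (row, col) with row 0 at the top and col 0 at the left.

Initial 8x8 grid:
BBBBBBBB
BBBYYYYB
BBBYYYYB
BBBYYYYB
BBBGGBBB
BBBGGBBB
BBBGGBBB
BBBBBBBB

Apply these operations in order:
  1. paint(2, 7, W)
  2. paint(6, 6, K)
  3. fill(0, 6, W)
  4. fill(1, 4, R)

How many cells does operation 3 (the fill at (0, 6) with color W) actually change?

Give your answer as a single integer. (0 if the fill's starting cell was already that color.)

Answer: 44

Derivation:
After op 1 paint(2,7,W):
BBBBBBBB
BBBYYYYB
BBBYYYYW
BBBYYYYB
BBBGGBBB
BBBGGBBB
BBBGGBBB
BBBBBBBB
After op 2 paint(6,6,K):
BBBBBBBB
BBBYYYYB
BBBYYYYW
BBBYYYYB
BBBGGBBB
BBBGGBBB
BBBGGBKB
BBBBBBBB
After op 3 fill(0,6,W) [44 cells changed]:
WWWWWWWW
WWWYYYYW
WWWYYYYW
WWWYYYYW
WWWGGWWW
WWWGGWWW
WWWGGWKW
WWWWWWWW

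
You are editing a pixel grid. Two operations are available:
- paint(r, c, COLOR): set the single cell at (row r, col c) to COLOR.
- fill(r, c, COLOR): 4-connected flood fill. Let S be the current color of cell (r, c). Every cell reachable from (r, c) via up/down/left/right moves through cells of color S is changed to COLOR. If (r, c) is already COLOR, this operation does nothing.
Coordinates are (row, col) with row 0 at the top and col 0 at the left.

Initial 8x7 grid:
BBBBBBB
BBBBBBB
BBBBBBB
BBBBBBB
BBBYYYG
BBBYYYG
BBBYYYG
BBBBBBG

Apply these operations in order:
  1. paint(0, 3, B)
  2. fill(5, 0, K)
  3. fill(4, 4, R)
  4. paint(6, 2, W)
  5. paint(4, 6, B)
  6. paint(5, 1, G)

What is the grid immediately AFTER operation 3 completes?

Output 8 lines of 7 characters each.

After op 1 paint(0,3,B):
BBBBBBB
BBBBBBB
BBBBBBB
BBBBBBB
BBBYYYG
BBBYYYG
BBBYYYG
BBBBBBG
After op 2 fill(5,0,K) [43 cells changed]:
KKKKKKK
KKKKKKK
KKKKKKK
KKKKKKK
KKKYYYG
KKKYYYG
KKKYYYG
KKKKKKG
After op 3 fill(4,4,R) [9 cells changed]:
KKKKKKK
KKKKKKK
KKKKKKK
KKKKKKK
KKKRRRG
KKKRRRG
KKKRRRG
KKKKKKG

Answer: KKKKKKK
KKKKKKK
KKKKKKK
KKKKKKK
KKKRRRG
KKKRRRG
KKKRRRG
KKKKKKG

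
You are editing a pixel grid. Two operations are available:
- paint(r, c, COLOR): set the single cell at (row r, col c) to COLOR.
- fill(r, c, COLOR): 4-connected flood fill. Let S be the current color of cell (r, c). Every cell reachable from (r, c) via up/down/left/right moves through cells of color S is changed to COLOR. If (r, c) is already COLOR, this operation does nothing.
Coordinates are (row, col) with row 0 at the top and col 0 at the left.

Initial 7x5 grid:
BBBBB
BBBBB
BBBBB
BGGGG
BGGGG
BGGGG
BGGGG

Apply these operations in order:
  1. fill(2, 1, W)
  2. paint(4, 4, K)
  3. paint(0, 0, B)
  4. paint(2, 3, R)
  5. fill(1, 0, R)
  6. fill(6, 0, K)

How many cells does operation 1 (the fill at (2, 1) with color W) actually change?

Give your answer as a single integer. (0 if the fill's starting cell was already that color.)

After op 1 fill(2,1,W) [19 cells changed]:
WWWWW
WWWWW
WWWWW
WGGGG
WGGGG
WGGGG
WGGGG

Answer: 19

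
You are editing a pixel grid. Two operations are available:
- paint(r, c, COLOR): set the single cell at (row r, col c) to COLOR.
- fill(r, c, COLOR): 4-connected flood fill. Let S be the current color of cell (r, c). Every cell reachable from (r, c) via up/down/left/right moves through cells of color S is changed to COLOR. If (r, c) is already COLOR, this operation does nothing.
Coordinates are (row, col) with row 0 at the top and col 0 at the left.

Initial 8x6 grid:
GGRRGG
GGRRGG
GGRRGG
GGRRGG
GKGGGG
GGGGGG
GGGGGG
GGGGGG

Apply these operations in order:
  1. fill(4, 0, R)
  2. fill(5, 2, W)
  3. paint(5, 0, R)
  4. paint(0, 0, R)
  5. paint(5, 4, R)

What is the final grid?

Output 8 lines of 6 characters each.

Answer: RWWWWW
WWWWWW
WWWWWW
WWWWWW
WKWWWW
RWWWRW
WWWWWW
WWWWWW

Derivation:
After op 1 fill(4,0,R) [39 cells changed]:
RRRRRR
RRRRRR
RRRRRR
RRRRRR
RKRRRR
RRRRRR
RRRRRR
RRRRRR
After op 2 fill(5,2,W) [47 cells changed]:
WWWWWW
WWWWWW
WWWWWW
WWWWWW
WKWWWW
WWWWWW
WWWWWW
WWWWWW
After op 3 paint(5,0,R):
WWWWWW
WWWWWW
WWWWWW
WWWWWW
WKWWWW
RWWWWW
WWWWWW
WWWWWW
After op 4 paint(0,0,R):
RWWWWW
WWWWWW
WWWWWW
WWWWWW
WKWWWW
RWWWWW
WWWWWW
WWWWWW
After op 5 paint(5,4,R):
RWWWWW
WWWWWW
WWWWWW
WWWWWW
WKWWWW
RWWWRW
WWWWWW
WWWWWW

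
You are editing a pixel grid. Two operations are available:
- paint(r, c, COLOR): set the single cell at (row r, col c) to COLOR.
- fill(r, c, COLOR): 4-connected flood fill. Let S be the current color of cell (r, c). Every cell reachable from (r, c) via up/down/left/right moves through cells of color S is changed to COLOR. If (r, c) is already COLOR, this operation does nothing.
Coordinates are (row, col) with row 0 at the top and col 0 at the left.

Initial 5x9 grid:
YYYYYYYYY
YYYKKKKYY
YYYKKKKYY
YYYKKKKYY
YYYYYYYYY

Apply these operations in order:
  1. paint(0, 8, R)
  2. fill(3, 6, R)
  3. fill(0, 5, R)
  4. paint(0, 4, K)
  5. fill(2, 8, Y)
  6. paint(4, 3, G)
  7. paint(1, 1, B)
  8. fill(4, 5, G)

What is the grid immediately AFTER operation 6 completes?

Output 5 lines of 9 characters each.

Answer: YYYYKYYYY
YYYYYYYYY
YYYYYYYYY
YYYYYYYYY
YYYGYYYYY

Derivation:
After op 1 paint(0,8,R):
YYYYYYYYR
YYYKKKKYY
YYYKKKKYY
YYYKKKKYY
YYYYYYYYY
After op 2 fill(3,6,R) [12 cells changed]:
YYYYYYYYR
YYYRRRRYY
YYYRRRRYY
YYYRRRRYY
YYYYYYYYY
After op 3 fill(0,5,R) [32 cells changed]:
RRRRRRRRR
RRRRRRRRR
RRRRRRRRR
RRRRRRRRR
RRRRRRRRR
After op 4 paint(0,4,K):
RRRRKRRRR
RRRRRRRRR
RRRRRRRRR
RRRRRRRRR
RRRRRRRRR
After op 5 fill(2,8,Y) [44 cells changed]:
YYYYKYYYY
YYYYYYYYY
YYYYYYYYY
YYYYYYYYY
YYYYYYYYY
After op 6 paint(4,3,G):
YYYYKYYYY
YYYYYYYYY
YYYYYYYYY
YYYYYYYYY
YYYGYYYYY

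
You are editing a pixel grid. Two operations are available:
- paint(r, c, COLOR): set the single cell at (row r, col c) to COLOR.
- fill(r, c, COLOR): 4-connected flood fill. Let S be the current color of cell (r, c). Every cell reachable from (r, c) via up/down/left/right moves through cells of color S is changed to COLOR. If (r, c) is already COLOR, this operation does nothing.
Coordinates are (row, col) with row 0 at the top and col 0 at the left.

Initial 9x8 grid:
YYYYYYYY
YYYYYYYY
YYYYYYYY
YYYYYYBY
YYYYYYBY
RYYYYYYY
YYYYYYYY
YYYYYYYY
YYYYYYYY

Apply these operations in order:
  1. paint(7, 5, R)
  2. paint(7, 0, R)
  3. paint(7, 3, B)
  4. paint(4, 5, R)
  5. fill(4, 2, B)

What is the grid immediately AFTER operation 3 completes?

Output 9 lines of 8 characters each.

Answer: YYYYYYYY
YYYYYYYY
YYYYYYYY
YYYYYYBY
YYYYYYBY
RYYYYYYY
YYYYYYYY
RYYBYRYY
YYYYYYYY

Derivation:
After op 1 paint(7,5,R):
YYYYYYYY
YYYYYYYY
YYYYYYYY
YYYYYYBY
YYYYYYBY
RYYYYYYY
YYYYYYYY
YYYYYRYY
YYYYYYYY
After op 2 paint(7,0,R):
YYYYYYYY
YYYYYYYY
YYYYYYYY
YYYYYYBY
YYYYYYBY
RYYYYYYY
YYYYYYYY
RYYYYRYY
YYYYYYYY
After op 3 paint(7,3,B):
YYYYYYYY
YYYYYYYY
YYYYYYYY
YYYYYYBY
YYYYYYBY
RYYYYYYY
YYYYYYYY
RYYBYRYY
YYYYYYYY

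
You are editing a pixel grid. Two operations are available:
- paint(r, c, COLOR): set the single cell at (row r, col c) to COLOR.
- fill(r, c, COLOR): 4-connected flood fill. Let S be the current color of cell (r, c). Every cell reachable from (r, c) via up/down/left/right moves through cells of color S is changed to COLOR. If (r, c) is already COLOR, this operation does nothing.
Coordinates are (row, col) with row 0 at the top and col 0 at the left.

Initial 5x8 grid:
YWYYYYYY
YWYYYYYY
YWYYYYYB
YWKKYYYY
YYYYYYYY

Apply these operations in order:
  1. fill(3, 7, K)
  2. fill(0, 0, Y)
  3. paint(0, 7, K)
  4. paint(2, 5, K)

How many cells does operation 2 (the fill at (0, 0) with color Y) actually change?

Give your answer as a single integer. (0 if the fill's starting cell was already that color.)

After op 1 fill(3,7,K) [33 cells changed]:
KWKKKKKK
KWKKKKKK
KWKKKKKB
KWKKKKKK
KKKKKKKK
After op 2 fill(0,0,Y) [35 cells changed]:
YWYYYYYY
YWYYYYYY
YWYYYYYB
YWYYYYYY
YYYYYYYY

Answer: 35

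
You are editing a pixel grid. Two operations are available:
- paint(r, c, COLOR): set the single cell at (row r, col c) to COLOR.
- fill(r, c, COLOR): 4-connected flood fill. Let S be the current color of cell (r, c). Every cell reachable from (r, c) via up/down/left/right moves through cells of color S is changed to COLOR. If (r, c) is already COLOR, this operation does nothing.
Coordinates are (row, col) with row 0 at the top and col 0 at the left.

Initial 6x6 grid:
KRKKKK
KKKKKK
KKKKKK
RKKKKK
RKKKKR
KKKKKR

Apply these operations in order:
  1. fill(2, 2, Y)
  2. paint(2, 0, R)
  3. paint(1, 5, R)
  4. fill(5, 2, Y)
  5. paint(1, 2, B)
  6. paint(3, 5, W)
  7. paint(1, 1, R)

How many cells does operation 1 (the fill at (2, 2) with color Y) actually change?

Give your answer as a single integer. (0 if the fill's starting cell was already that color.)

After op 1 fill(2,2,Y) [31 cells changed]:
YRYYYY
YYYYYY
YYYYYY
RYYYYY
RYYYYR
YYYYYR

Answer: 31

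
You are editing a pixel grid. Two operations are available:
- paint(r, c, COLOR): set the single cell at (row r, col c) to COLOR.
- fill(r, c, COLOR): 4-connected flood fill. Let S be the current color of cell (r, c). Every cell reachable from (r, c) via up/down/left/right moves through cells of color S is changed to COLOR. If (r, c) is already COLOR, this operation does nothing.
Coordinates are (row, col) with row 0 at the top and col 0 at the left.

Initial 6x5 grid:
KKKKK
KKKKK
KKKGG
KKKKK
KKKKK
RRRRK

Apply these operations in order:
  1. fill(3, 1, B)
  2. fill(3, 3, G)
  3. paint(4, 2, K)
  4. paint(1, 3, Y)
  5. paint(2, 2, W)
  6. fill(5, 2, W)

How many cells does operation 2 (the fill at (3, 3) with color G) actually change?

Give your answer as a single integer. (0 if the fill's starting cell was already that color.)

After op 1 fill(3,1,B) [24 cells changed]:
BBBBB
BBBBB
BBBGG
BBBBB
BBBBB
RRRRB
After op 2 fill(3,3,G) [24 cells changed]:
GGGGG
GGGGG
GGGGG
GGGGG
GGGGG
RRRRG

Answer: 24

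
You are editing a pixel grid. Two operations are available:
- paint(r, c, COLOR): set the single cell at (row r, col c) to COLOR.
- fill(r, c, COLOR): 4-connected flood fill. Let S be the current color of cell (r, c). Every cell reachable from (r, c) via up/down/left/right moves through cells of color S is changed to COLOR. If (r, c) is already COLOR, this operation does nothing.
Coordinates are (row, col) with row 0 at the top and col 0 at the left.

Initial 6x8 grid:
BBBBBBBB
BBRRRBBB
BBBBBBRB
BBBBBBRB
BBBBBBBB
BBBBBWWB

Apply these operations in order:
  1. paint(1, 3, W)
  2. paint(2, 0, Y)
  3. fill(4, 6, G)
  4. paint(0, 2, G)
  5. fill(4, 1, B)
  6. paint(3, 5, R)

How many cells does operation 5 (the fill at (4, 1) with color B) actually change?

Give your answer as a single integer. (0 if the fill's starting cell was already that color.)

Answer: 40

Derivation:
After op 1 paint(1,3,W):
BBBBBBBB
BBRWRBBB
BBBBBBRB
BBBBBBRB
BBBBBBBB
BBBBBWWB
After op 2 paint(2,0,Y):
BBBBBBBB
BBRWRBBB
YBBBBBRB
BBBBBBRB
BBBBBBBB
BBBBBWWB
After op 3 fill(4,6,G) [40 cells changed]:
GGGGGGGG
GGRWRGGG
YGGGGGRG
GGGGGGRG
GGGGGGGG
GGGGGWWG
After op 4 paint(0,2,G):
GGGGGGGG
GGRWRGGG
YGGGGGRG
GGGGGGRG
GGGGGGGG
GGGGGWWG
After op 5 fill(4,1,B) [40 cells changed]:
BBBBBBBB
BBRWRBBB
YBBBBBRB
BBBBBBRB
BBBBBBBB
BBBBBWWB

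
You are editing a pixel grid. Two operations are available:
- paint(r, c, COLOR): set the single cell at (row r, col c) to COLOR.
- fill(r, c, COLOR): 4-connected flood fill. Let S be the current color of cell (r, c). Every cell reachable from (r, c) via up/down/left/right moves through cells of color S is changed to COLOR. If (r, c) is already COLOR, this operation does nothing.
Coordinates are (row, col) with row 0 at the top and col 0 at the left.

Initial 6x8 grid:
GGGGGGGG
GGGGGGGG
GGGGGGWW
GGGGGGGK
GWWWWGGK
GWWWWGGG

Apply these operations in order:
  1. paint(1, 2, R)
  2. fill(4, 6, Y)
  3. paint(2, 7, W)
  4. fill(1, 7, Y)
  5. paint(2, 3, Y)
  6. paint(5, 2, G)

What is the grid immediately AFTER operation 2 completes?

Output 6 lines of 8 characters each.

Answer: YYYYYYYY
YYRYYYYY
YYYYYYWW
YYYYYYYK
YWWWWYYK
YWWWWYYY

Derivation:
After op 1 paint(1,2,R):
GGGGGGGG
GGRGGGGG
GGGGGGWW
GGGGGGGK
GWWWWGGK
GWWWWGGG
After op 2 fill(4,6,Y) [35 cells changed]:
YYYYYYYY
YYRYYYYY
YYYYYYWW
YYYYYYYK
YWWWWYYK
YWWWWYYY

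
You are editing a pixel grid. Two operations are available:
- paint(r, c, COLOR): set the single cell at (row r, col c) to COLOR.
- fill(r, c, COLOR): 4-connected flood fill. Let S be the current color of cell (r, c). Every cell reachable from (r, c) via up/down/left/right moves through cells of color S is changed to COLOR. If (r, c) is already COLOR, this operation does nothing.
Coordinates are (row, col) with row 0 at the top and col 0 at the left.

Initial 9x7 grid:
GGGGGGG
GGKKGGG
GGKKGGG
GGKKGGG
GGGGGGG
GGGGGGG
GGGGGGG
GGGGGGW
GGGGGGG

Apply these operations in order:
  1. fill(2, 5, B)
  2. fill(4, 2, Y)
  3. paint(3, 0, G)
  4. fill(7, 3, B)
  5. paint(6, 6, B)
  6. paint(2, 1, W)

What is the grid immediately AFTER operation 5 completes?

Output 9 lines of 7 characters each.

Answer: BBBBBBB
BBKKBBB
BBKKBBB
GBKKBBB
BBBBBBB
BBBBBBB
BBBBBBB
BBBBBBW
BBBBBBB

Derivation:
After op 1 fill(2,5,B) [56 cells changed]:
BBBBBBB
BBKKBBB
BBKKBBB
BBKKBBB
BBBBBBB
BBBBBBB
BBBBBBB
BBBBBBW
BBBBBBB
After op 2 fill(4,2,Y) [56 cells changed]:
YYYYYYY
YYKKYYY
YYKKYYY
YYKKYYY
YYYYYYY
YYYYYYY
YYYYYYY
YYYYYYW
YYYYYYY
After op 3 paint(3,0,G):
YYYYYYY
YYKKYYY
YYKKYYY
GYKKYYY
YYYYYYY
YYYYYYY
YYYYYYY
YYYYYYW
YYYYYYY
After op 4 fill(7,3,B) [55 cells changed]:
BBBBBBB
BBKKBBB
BBKKBBB
GBKKBBB
BBBBBBB
BBBBBBB
BBBBBBB
BBBBBBW
BBBBBBB
After op 5 paint(6,6,B):
BBBBBBB
BBKKBBB
BBKKBBB
GBKKBBB
BBBBBBB
BBBBBBB
BBBBBBB
BBBBBBW
BBBBBBB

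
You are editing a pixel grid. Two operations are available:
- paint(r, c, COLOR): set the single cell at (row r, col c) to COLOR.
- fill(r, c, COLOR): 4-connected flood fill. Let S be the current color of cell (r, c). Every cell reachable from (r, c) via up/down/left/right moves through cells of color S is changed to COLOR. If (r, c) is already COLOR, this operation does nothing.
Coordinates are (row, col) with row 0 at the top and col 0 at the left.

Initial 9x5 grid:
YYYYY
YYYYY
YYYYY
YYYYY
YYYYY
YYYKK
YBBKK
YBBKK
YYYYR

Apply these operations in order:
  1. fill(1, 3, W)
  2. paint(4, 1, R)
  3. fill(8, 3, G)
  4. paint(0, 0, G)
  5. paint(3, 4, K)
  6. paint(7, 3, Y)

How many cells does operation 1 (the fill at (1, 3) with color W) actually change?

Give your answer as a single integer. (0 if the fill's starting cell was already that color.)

Answer: 34

Derivation:
After op 1 fill(1,3,W) [34 cells changed]:
WWWWW
WWWWW
WWWWW
WWWWW
WWWWW
WWWKK
WBBKK
WBBKK
WWWWR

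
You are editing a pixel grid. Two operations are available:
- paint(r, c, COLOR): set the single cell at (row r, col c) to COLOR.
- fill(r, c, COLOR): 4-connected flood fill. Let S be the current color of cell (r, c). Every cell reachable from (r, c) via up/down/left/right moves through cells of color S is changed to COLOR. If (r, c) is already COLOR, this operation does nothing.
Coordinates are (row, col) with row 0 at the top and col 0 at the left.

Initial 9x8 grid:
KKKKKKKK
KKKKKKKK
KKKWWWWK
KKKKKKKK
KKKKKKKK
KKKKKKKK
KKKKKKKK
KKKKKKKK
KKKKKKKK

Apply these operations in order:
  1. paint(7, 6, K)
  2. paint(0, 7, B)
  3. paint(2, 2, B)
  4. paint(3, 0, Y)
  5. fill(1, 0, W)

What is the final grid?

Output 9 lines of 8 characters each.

After op 1 paint(7,6,K):
KKKKKKKK
KKKKKKKK
KKKWWWWK
KKKKKKKK
KKKKKKKK
KKKKKKKK
KKKKKKKK
KKKKKKKK
KKKKKKKK
After op 2 paint(0,7,B):
KKKKKKKB
KKKKKKKK
KKKWWWWK
KKKKKKKK
KKKKKKKK
KKKKKKKK
KKKKKKKK
KKKKKKKK
KKKKKKKK
After op 3 paint(2,2,B):
KKKKKKKB
KKKKKKKK
KKBWWWWK
KKKKKKKK
KKKKKKKK
KKKKKKKK
KKKKKKKK
KKKKKKKK
KKKKKKKK
After op 4 paint(3,0,Y):
KKKKKKKB
KKKKKKKK
KKBWWWWK
YKKKKKKK
KKKKKKKK
KKKKKKKK
KKKKKKKK
KKKKKKKK
KKKKKKKK
After op 5 fill(1,0,W) [65 cells changed]:
WWWWWWWB
WWWWWWWW
WWBWWWWW
YWWWWWWW
WWWWWWWW
WWWWWWWW
WWWWWWWW
WWWWWWWW
WWWWWWWW

Answer: WWWWWWWB
WWWWWWWW
WWBWWWWW
YWWWWWWW
WWWWWWWW
WWWWWWWW
WWWWWWWW
WWWWWWWW
WWWWWWWW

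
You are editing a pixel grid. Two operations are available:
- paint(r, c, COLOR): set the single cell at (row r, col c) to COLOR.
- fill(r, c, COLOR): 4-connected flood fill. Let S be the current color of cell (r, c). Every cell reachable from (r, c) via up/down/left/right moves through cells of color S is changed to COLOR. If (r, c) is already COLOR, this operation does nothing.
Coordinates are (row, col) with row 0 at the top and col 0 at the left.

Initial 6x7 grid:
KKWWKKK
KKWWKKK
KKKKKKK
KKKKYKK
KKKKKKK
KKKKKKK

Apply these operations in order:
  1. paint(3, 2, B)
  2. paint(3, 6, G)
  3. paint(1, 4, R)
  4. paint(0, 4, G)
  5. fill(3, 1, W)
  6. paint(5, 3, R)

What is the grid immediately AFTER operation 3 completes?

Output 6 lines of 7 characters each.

After op 1 paint(3,2,B):
KKWWKKK
KKWWKKK
KKKKKKK
KKBKYKK
KKKKKKK
KKKKKKK
After op 2 paint(3,6,G):
KKWWKKK
KKWWKKK
KKKKKKK
KKBKYKG
KKKKKKK
KKKKKKK
After op 3 paint(1,4,R):
KKWWKKK
KKWWRKK
KKKKKKK
KKBKYKG
KKKKKKK
KKKKKKK

Answer: KKWWKKK
KKWWRKK
KKKKKKK
KKBKYKG
KKKKKKK
KKKKKKK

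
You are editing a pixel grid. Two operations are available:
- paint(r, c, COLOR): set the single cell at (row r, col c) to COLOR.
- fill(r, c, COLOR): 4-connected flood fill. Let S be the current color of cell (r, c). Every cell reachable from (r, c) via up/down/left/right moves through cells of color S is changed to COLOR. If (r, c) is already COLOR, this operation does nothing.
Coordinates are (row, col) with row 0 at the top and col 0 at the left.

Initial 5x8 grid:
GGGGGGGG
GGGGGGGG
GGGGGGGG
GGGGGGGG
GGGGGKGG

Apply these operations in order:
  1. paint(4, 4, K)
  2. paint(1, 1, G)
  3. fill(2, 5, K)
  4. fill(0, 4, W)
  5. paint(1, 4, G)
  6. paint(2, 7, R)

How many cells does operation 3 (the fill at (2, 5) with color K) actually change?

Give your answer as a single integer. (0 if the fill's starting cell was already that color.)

Answer: 38

Derivation:
After op 1 paint(4,4,K):
GGGGGGGG
GGGGGGGG
GGGGGGGG
GGGGGGGG
GGGGKKGG
After op 2 paint(1,1,G):
GGGGGGGG
GGGGGGGG
GGGGGGGG
GGGGGGGG
GGGGKKGG
After op 3 fill(2,5,K) [38 cells changed]:
KKKKKKKK
KKKKKKKK
KKKKKKKK
KKKKKKKK
KKKKKKKK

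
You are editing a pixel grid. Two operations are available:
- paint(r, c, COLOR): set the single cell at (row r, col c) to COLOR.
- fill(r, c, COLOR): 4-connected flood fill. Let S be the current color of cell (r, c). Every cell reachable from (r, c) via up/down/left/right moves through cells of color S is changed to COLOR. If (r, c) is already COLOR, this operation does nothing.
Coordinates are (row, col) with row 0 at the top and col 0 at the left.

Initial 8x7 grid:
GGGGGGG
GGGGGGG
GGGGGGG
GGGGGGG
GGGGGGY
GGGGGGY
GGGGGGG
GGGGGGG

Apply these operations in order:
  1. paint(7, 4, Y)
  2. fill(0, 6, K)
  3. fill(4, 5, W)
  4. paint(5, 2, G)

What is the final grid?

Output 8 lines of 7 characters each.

Answer: WWWWWWW
WWWWWWW
WWWWWWW
WWWWWWW
WWWWWWY
WWGWWWY
WWWWWWW
WWWWYWW

Derivation:
After op 1 paint(7,4,Y):
GGGGGGG
GGGGGGG
GGGGGGG
GGGGGGG
GGGGGGY
GGGGGGY
GGGGGGG
GGGGYGG
After op 2 fill(0,6,K) [53 cells changed]:
KKKKKKK
KKKKKKK
KKKKKKK
KKKKKKK
KKKKKKY
KKKKKKY
KKKKKKK
KKKKYKK
After op 3 fill(4,5,W) [53 cells changed]:
WWWWWWW
WWWWWWW
WWWWWWW
WWWWWWW
WWWWWWY
WWWWWWY
WWWWWWW
WWWWYWW
After op 4 paint(5,2,G):
WWWWWWW
WWWWWWW
WWWWWWW
WWWWWWW
WWWWWWY
WWGWWWY
WWWWWWW
WWWWYWW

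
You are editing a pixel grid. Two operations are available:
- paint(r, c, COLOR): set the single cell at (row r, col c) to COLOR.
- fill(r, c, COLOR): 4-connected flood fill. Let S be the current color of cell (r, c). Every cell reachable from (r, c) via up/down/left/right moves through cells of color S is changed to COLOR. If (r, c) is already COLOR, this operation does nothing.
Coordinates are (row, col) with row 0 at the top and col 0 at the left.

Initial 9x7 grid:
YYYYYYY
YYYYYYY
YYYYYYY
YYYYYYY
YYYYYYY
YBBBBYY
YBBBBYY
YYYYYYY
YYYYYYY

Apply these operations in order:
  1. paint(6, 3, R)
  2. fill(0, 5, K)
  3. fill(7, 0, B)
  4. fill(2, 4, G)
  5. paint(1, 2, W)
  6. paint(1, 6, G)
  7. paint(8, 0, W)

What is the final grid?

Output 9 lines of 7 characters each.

Answer: GGGGGGG
GGWGGGG
GGGGGGG
GGGGGGG
GGGGGGG
GGGGGGG
GGGRGGG
GGGGGGG
WGGGGGG

Derivation:
After op 1 paint(6,3,R):
YYYYYYY
YYYYYYY
YYYYYYY
YYYYYYY
YYYYYYY
YBBBBYY
YBBRBYY
YYYYYYY
YYYYYYY
After op 2 fill(0,5,K) [55 cells changed]:
KKKKKKK
KKKKKKK
KKKKKKK
KKKKKKK
KKKKKKK
KBBBBKK
KBBRBKK
KKKKKKK
KKKKKKK
After op 3 fill(7,0,B) [55 cells changed]:
BBBBBBB
BBBBBBB
BBBBBBB
BBBBBBB
BBBBBBB
BBBBBBB
BBBRBBB
BBBBBBB
BBBBBBB
After op 4 fill(2,4,G) [62 cells changed]:
GGGGGGG
GGGGGGG
GGGGGGG
GGGGGGG
GGGGGGG
GGGGGGG
GGGRGGG
GGGGGGG
GGGGGGG
After op 5 paint(1,2,W):
GGGGGGG
GGWGGGG
GGGGGGG
GGGGGGG
GGGGGGG
GGGGGGG
GGGRGGG
GGGGGGG
GGGGGGG
After op 6 paint(1,6,G):
GGGGGGG
GGWGGGG
GGGGGGG
GGGGGGG
GGGGGGG
GGGGGGG
GGGRGGG
GGGGGGG
GGGGGGG
After op 7 paint(8,0,W):
GGGGGGG
GGWGGGG
GGGGGGG
GGGGGGG
GGGGGGG
GGGGGGG
GGGRGGG
GGGGGGG
WGGGGGG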